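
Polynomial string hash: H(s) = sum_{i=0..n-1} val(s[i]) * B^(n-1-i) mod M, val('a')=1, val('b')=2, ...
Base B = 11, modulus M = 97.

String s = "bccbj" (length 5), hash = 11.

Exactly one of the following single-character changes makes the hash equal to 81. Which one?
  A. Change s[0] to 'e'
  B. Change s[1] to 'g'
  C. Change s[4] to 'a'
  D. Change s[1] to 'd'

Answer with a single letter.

Answer: D

Derivation:
Option A: s[0]='b'->'e', delta=(5-2)*11^4 mod 97 = 79, hash=11+79 mod 97 = 90
Option B: s[1]='c'->'g', delta=(7-3)*11^3 mod 97 = 86, hash=11+86 mod 97 = 0
Option C: s[4]='j'->'a', delta=(1-10)*11^0 mod 97 = 88, hash=11+88 mod 97 = 2
Option D: s[1]='c'->'d', delta=(4-3)*11^3 mod 97 = 70, hash=11+70 mod 97 = 81 <-- target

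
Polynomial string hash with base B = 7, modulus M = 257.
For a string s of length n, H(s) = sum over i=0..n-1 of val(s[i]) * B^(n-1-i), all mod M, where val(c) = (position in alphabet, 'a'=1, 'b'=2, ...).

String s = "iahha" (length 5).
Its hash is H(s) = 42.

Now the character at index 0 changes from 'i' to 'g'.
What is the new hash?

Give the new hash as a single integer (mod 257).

val('i') = 9, val('g') = 7
Position k = 0, exponent = n-1-k = 4
B^4 mod M = 7^4 mod 257 = 88
Delta = (7 - 9) * 88 mod 257 = 81
New hash = (42 + 81) mod 257 = 123

Answer: 123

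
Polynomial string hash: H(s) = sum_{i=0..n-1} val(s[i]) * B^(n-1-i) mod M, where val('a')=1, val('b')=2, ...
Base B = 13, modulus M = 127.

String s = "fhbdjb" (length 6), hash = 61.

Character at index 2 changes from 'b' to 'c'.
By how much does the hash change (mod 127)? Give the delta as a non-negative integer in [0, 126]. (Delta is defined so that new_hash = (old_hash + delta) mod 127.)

Answer: 38

Derivation:
Delta formula: (val(new) - val(old)) * B^(n-1-k) mod M
  val('c') - val('b') = 3 - 2 = 1
  B^(n-1-k) = 13^3 mod 127 = 38
  Delta = 1 * 38 mod 127 = 38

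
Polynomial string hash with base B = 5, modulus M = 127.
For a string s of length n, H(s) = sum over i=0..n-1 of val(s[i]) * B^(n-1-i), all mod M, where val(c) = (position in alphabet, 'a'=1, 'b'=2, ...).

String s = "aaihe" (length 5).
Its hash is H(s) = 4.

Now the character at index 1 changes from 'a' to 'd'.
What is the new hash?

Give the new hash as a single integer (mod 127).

Answer: 125

Derivation:
val('a') = 1, val('d') = 4
Position k = 1, exponent = n-1-k = 3
B^3 mod M = 5^3 mod 127 = 125
Delta = (4 - 1) * 125 mod 127 = 121
New hash = (4 + 121) mod 127 = 125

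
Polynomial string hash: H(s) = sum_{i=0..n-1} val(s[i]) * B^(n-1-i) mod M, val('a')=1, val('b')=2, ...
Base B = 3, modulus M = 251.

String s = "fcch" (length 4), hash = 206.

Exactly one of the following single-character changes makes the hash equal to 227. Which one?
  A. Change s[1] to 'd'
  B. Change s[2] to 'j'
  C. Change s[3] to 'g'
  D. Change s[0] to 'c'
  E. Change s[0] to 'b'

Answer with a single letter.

Answer: B

Derivation:
Option A: s[1]='c'->'d', delta=(4-3)*3^2 mod 251 = 9, hash=206+9 mod 251 = 215
Option B: s[2]='c'->'j', delta=(10-3)*3^1 mod 251 = 21, hash=206+21 mod 251 = 227 <-- target
Option C: s[3]='h'->'g', delta=(7-8)*3^0 mod 251 = 250, hash=206+250 mod 251 = 205
Option D: s[0]='f'->'c', delta=(3-6)*3^3 mod 251 = 170, hash=206+170 mod 251 = 125
Option E: s[0]='f'->'b', delta=(2-6)*3^3 mod 251 = 143, hash=206+143 mod 251 = 98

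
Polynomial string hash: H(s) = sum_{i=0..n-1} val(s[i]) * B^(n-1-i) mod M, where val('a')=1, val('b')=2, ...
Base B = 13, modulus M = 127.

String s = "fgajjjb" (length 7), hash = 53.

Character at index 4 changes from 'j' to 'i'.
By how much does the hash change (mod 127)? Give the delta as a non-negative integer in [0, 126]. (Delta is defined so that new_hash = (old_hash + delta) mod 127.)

Delta formula: (val(new) - val(old)) * B^(n-1-k) mod M
  val('i') - val('j') = 9 - 10 = -1
  B^(n-1-k) = 13^2 mod 127 = 42
  Delta = -1 * 42 mod 127 = 85

Answer: 85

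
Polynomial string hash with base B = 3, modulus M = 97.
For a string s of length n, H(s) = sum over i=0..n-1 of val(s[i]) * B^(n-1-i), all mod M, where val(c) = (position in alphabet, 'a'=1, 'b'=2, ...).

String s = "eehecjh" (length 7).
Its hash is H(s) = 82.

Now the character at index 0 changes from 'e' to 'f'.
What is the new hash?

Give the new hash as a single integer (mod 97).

val('e') = 5, val('f') = 6
Position k = 0, exponent = n-1-k = 6
B^6 mod M = 3^6 mod 97 = 50
Delta = (6 - 5) * 50 mod 97 = 50
New hash = (82 + 50) mod 97 = 35

Answer: 35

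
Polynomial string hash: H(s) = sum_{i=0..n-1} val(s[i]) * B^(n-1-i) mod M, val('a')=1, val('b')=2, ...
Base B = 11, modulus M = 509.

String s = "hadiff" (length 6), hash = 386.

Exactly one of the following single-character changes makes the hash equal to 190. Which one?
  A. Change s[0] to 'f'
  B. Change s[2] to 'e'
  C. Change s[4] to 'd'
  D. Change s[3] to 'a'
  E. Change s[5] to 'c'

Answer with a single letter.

Option A: s[0]='h'->'f', delta=(6-8)*11^5 mod 509 = 95, hash=386+95 mod 509 = 481
Option B: s[2]='d'->'e', delta=(5-4)*11^3 mod 509 = 313, hash=386+313 mod 509 = 190 <-- target
Option C: s[4]='f'->'d', delta=(4-6)*11^1 mod 509 = 487, hash=386+487 mod 509 = 364
Option D: s[3]='i'->'a', delta=(1-9)*11^2 mod 509 = 50, hash=386+50 mod 509 = 436
Option E: s[5]='f'->'c', delta=(3-6)*11^0 mod 509 = 506, hash=386+506 mod 509 = 383

Answer: B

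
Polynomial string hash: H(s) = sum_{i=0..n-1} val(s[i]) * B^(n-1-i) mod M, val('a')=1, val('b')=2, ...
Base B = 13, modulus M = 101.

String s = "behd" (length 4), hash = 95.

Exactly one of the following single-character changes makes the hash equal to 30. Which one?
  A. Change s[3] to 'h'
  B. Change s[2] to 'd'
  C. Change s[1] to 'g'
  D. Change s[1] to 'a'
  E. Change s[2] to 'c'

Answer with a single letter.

Option A: s[3]='d'->'h', delta=(8-4)*13^0 mod 101 = 4, hash=95+4 mod 101 = 99
Option B: s[2]='h'->'d', delta=(4-8)*13^1 mod 101 = 49, hash=95+49 mod 101 = 43
Option C: s[1]='e'->'g', delta=(7-5)*13^2 mod 101 = 35, hash=95+35 mod 101 = 29
Option D: s[1]='e'->'a', delta=(1-5)*13^2 mod 101 = 31, hash=95+31 mod 101 = 25
Option E: s[2]='h'->'c', delta=(3-8)*13^1 mod 101 = 36, hash=95+36 mod 101 = 30 <-- target

Answer: E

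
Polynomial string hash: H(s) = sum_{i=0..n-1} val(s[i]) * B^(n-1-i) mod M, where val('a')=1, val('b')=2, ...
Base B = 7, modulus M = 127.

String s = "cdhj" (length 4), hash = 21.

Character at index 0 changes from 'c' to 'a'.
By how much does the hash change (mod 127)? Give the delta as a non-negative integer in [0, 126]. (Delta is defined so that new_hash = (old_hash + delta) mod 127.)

Delta formula: (val(new) - val(old)) * B^(n-1-k) mod M
  val('a') - val('c') = 1 - 3 = -2
  B^(n-1-k) = 7^3 mod 127 = 89
  Delta = -2 * 89 mod 127 = 76

Answer: 76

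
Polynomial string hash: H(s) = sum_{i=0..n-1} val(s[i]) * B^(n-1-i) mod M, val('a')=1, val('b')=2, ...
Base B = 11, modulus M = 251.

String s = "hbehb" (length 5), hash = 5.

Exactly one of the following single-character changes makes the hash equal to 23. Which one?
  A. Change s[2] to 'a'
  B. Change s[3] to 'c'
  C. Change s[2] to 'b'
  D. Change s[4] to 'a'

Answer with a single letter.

Answer: A

Derivation:
Option A: s[2]='e'->'a', delta=(1-5)*11^2 mod 251 = 18, hash=5+18 mod 251 = 23 <-- target
Option B: s[3]='h'->'c', delta=(3-8)*11^1 mod 251 = 196, hash=5+196 mod 251 = 201
Option C: s[2]='e'->'b', delta=(2-5)*11^2 mod 251 = 139, hash=5+139 mod 251 = 144
Option D: s[4]='b'->'a', delta=(1-2)*11^0 mod 251 = 250, hash=5+250 mod 251 = 4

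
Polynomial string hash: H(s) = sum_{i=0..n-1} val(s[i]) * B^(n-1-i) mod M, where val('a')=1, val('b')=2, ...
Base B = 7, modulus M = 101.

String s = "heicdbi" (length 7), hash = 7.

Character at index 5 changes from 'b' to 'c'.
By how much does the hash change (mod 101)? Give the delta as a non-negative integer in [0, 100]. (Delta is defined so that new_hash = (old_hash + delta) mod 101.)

Delta formula: (val(new) - val(old)) * B^(n-1-k) mod M
  val('c') - val('b') = 3 - 2 = 1
  B^(n-1-k) = 7^1 mod 101 = 7
  Delta = 1 * 7 mod 101 = 7

Answer: 7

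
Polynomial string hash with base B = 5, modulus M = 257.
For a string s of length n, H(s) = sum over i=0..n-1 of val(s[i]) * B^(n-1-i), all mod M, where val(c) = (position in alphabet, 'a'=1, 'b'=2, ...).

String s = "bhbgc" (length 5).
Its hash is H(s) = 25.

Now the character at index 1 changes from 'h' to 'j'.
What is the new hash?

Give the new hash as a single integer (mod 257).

val('h') = 8, val('j') = 10
Position k = 1, exponent = n-1-k = 3
B^3 mod M = 5^3 mod 257 = 125
Delta = (10 - 8) * 125 mod 257 = 250
New hash = (25 + 250) mod 257 = 18

Answer: 18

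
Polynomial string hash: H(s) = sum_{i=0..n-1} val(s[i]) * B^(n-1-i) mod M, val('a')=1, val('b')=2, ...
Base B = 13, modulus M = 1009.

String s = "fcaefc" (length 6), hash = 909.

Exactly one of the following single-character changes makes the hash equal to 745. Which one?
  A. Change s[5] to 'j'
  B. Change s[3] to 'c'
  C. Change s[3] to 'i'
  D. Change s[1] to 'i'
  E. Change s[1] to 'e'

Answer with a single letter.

Option A: s[5]='c'->'j', delta=(10-3)*13^0 mod 1009 = 7, hash=909+7 mod 1009 = 916
Option B: s[3]='e'->'c', delta=(3-5)*13^2 mod 1009 = 671, hash=909+671 mod 1009 = 571
Option C: s[3]='e'->'i', delta=(9-5)*13^2 mod 1009 = 676, hash=909+676 mod 1009 = 576
Option D: s[1]='c'->'i', delta=(9-3)*13^4 mod 1009 = 845, hash=909+845 mod 1009 = 745 <-- target
Option E: s[1]='c'->'e', delta=(5-3)*13^4 mod 1009 = 618, hash=909+618 mod 1009 = 518

Answer: D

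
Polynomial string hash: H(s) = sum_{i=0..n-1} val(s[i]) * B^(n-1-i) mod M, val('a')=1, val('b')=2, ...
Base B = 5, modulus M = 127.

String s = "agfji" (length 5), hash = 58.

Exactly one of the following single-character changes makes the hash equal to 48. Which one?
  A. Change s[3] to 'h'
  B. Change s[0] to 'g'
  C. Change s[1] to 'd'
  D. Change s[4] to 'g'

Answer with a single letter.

Option A: s[3]='j'->'h', delta=(8-10)*5^1 mod 127 = 117, hash=58+117 mod 127 = 48 <-- target
Option B: s[0]='a'->'g', delta=(7-1)*5^4 mod 127 = 67, hash=58+67 mod 127 = 125
Option C: s[1]='g'->'d', delta=(4-7)*5^3 mod 127 = 6, hash=58+6 mod 127 = 64
Option D: s[4]='i'->'g', delta=(7-9)*5^0 mod 127 = 125, hash=58+125 mod 127 = 56

Answer: A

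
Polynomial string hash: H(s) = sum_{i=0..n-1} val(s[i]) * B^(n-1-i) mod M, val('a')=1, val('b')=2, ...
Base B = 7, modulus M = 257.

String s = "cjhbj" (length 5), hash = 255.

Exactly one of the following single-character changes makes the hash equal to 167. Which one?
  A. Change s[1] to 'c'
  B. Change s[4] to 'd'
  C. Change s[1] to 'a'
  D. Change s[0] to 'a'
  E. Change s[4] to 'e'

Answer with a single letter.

Answer: A

Derivation:
Option A: s[1]='j'->'c', delta=(3-10)*7^3 mod 257 = 169, hash=255+169 mod 257 = 167 <-- target
Option B: s[4]='j'->'d', delta=(4-10)*7^0 mod 257 = 251, hash=255+251 mod 257 = 249
Option C: s[1]='j'->'a', delta=(1-10)*7^3 mod 257 = 254, hash=255+254 mod 257 = 252
Option D: s[0]='c'->'a', delta=(1-3)*7^4 mod 257 = 81, hash=255+81 mod 257 = 79
Option E: s[4]='j'->'e', delta=(5-10)*7^0 mod 257 = 252, hash=255+252 mod 257 = 250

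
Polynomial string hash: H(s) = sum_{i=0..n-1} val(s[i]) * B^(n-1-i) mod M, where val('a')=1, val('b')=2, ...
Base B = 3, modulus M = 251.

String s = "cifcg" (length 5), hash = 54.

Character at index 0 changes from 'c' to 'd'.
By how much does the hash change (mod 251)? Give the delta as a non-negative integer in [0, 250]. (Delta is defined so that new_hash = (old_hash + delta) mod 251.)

Delta formula: (val(new) - val(old)) * B^(n-1-k) mod M
  val('d') - val('c') = 4 - 3 = 1
  B^(n-1-k) = 3^4 mod 251 = 81
  Delta = 1 * 81 mod 251 = 81

Answer: 81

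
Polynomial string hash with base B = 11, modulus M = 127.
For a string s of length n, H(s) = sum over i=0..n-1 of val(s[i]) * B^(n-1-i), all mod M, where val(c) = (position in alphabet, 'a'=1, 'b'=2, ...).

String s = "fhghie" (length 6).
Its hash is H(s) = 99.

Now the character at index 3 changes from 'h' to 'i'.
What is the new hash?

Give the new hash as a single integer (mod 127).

val('h') = 8, val('i') = 9
Position k = 3, exponent = n-1-k = 2
B^2 mod M = 11^2 mod 127 = 121
Delta = (9 - 8) * 121 mod 127 = 121
New hash = (99 + 121) mod 127 = 93

Answer: 93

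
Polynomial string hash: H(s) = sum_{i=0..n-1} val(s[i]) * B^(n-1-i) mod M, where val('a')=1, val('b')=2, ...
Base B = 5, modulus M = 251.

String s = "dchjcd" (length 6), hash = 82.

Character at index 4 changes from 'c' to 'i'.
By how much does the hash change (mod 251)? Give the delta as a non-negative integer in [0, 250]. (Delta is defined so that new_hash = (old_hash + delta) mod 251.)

Answer: 30

Derivation:
Delta formula: (val(new) - val(old)) * B^(n-1-k) mod M
  val('i') - val('c') = 9 - 3 = 6
  B^(n-1-k) = 5^1 mod 251 = 5
  Delta = 6 * 5 mod 251 = 30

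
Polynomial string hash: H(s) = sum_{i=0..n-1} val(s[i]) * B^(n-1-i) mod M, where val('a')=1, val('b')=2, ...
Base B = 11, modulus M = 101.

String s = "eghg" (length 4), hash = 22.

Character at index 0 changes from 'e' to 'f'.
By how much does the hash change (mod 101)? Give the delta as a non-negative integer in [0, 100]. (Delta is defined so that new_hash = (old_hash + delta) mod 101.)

Delta formula: (val(new) - val(old)) * B^(n-1-k) mod M
  val('f') - val('e') = 6 - 5 = 1
  B^(n-1-k) = 11^3 mod 101 = 18
  Delta = 1 * 18 mod 101 = 18

Answer: 18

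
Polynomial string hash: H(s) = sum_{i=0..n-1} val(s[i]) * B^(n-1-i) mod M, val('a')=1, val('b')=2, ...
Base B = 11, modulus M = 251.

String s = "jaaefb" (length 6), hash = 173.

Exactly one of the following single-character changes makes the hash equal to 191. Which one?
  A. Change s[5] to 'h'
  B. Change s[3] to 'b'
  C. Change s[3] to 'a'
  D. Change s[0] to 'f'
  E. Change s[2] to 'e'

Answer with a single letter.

Option A: s[5]='b'->'h', delta=(8-2)*11^0 mod 251 = 6, hash=173+6 mod 251 = 179
Option B: s[3]='e'->'b', delta=(2-5)*11^2 mod 251 = 139, hash=173+139 mod 251 = 61
Option C: s[3]='e'->'a', delta=(1-5)*11^2 mod 251 = 18, hash=173+18 mod 251 = 191 <-- target
Option D: s[0]='j'->'f', delta=(6-10)*11^5 mod 251 = 113, hash=173+113 mod 251 = 35
Option E: s[2]='a'->'e', delta=(5-1)*11^3 mod 251 = 53, hash=173+53 mod 251 = 226

Answer: C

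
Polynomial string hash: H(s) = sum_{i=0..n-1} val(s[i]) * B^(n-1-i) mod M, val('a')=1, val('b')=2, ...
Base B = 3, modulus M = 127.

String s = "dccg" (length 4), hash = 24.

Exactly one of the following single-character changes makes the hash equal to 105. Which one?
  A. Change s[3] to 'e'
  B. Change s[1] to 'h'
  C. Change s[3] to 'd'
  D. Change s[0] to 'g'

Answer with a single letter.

Answer: D

Derivation:
Option A: s[3]='g'->'e', delta=(5-7)*3^0 mod 127 = 125, hash=24+125 mod 127 = 22
Option B: s[1]='c'->'h', delta=(8-3)*3^2 mod 127 = 45, hash=24+45 mod 127 = 69
Option C: s[3]='g'->'d', delta=(4-7)*3^0 mod 127 = 124, hash=24+124 mod 127 = 21
Option D: s[0]='d'->'g', delta=(7-4)*3^3 mod 127 = 81, hash=24+81 mod 127 = 105 <-- target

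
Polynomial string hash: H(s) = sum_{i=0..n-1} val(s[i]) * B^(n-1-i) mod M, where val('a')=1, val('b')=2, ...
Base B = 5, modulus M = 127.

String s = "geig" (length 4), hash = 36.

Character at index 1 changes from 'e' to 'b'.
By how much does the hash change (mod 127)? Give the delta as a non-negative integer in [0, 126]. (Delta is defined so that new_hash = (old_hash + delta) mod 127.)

Delta formula: (val(new) - val(old)) * B^(n-1-k) mod M
  val('b') - val('e') = 2 - 5 = -3
  B^(n-1-k) = 5^2 mod 127 = 25
  Delta = -3 * 25 mod 127 = 52

Answer: 52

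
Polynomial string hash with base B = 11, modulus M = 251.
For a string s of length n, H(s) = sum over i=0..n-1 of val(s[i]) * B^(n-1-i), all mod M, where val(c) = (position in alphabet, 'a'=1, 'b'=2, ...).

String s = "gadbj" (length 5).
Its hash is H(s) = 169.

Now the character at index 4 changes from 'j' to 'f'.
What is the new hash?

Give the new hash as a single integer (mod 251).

Answer: 165

Derivation:
val('j') = 10, val('f') = 6
Position k = 4, exponent = n-1-k = 0
B^0 mod M = 11^0 mod 251 = 1
Delta = (6 - 10) * 1 mod 251 = 247
New hash = (169 + 247) mod 251 = 165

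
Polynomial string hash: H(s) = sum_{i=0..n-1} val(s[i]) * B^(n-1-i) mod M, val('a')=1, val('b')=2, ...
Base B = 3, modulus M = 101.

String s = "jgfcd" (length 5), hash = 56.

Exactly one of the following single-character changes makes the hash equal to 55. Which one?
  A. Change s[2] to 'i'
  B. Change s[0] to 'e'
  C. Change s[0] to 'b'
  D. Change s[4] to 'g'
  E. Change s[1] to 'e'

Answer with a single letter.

Answer: B

Derivation:
Option A: s[2]='f'->'i', delta=(9-6)*3^2 mod 101 = 27, hash=56+27 mod 101 = 83
Option B: s[0]='j'->'e', delta=(5-10)*3^4 mod 101 = 100, hash=56+100 mod 101 = 55 <-- target
Option C: s[0]='j'->'b', delta=(2-10)*3^4 mod 101 = 59, hash=56+59 mod 101 = 14
Option D: s[4]='d'->'g', delta=(7-4)*3^0 mod 101 = 3, hash=56+3 mod 101 = 59
Option E: s[1]='g'->'e', delta=(5-7)*3^3 mod 101 = 47, hash=56+47 mod 101 = 2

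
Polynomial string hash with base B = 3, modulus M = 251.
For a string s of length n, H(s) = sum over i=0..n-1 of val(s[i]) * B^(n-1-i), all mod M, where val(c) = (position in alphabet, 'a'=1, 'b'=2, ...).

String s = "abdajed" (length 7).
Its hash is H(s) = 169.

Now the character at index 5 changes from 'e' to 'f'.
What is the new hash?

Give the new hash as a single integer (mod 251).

Answer: 172

Derivation:
val('e') = 5, val('f') = 6
Position k = 5, exponent = n-1-k = 1
B^1 mod M = 3^1 mod 251 = 3
Delta = (6 - 5) * 3 mod 251 = 3
New hash = (169 + 3) mod 251 = 172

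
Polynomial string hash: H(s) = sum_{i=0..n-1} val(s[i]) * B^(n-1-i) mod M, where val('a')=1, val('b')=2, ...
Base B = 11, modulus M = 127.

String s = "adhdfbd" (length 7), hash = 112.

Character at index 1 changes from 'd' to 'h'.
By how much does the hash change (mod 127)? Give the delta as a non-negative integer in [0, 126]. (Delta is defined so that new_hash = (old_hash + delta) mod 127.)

Answer: 60

Derivation:
Delta formula: (val(new) - val(old)) * B^(n-1-k) mod M
  val('h') - val('d') = 8 - 4 = 4
  B^(n-1-k) = 11^5 mod 127 = 15
  Delta = 4 * 15 mod 127 = 60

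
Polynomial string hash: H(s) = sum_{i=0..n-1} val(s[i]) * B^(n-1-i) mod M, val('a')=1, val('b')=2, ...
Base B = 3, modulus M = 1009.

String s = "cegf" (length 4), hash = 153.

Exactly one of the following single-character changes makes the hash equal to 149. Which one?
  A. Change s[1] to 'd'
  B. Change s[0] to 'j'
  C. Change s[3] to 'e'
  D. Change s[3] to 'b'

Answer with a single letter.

Answer: D

Derivation:
Option A: s[1]='e'->'d', delta=(4-5)*3^2 mod 1009 = 1000, hash=153+1000 mod 1009 = 144
Option B: s[0]='c'->'j', delta=(10-3)*3^3 mod 1009 = 189, hash=153+189 mod 1009 = 342
Option C: s[3]='f'->'e', delta=(5-6)*3^0 mod 1009 = 1008, hash=153+1008 mod 1009 = 152
Option D: s[3]='f'->'b', delta=(2-6)*3^0 mod 1009 = 1005, hash=153+1005 mod 1009 = 149 <-- target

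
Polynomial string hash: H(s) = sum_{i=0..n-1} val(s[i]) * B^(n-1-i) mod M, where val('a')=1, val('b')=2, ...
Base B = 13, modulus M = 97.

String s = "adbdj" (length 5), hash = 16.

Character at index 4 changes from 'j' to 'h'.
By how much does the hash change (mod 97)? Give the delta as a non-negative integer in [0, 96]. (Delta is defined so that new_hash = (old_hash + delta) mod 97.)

Answer: 95

Derivation:
Delta formula: (val(new) - val(old)) * B^(n-1-k) mod M
  val('h') - val('j') = 8 - 10 = -2
  B^(n-1-k) = 13^0 mod 97 = 1
  Delta = -2 * 1 mod 97 = 95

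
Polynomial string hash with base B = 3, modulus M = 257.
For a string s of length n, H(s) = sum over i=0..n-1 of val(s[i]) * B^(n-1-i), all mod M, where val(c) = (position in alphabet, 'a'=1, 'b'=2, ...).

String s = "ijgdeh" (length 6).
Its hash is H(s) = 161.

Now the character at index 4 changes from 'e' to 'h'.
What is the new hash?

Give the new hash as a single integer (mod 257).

val('e') = 5, val('h') = 8
Position k = 4, exponent = n-1-k = 1
B^1 mod M = 3^1 mod 257 = 3
Delta = (8 - 5) * 3 mod 257 = 9
New hash = (161 + 9) mod 257 = 170

Answer: 170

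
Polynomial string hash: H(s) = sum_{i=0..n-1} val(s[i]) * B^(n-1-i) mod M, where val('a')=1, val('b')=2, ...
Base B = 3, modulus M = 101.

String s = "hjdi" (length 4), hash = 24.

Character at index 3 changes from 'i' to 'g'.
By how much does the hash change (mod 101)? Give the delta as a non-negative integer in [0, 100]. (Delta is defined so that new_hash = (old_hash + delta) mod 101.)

Answer: 99

Derivation:
Delta formula: (val(new) - val(old)) * B^(n-1-k) mod M
  val('g') - val('i') = 7 - 9 = -2
  B^(n-1-k) = 3^0 mod 101 = 1
  Delta = -2 * 1 mod 101 = 99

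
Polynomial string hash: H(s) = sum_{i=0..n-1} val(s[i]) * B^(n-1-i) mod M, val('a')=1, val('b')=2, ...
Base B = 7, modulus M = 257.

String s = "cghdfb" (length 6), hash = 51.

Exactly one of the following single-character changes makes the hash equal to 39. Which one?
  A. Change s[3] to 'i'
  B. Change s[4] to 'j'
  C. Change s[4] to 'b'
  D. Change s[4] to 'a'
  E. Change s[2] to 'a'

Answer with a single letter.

Option A: s[3]='d'->'i', delta=(9-4)*7^2 mod 257 = 245, hash=51+245 mod 257 = 39 <-- target
Option B: s[4]='f'->'j', delta=(10-6)*7^1 mod 257 = 28, hash=51+28 mod 257 = 79
Option C: s[4]='f'->'b', delta=(2-6)*7^1 mod 257 = 229, hash=51+229 mod 257 = 23
Option D: s[4]='f'->'a', delta=(1-6)*7^1 mod 257 = 222, hash=51+222 mod 257 = 16
Option E: s[2]='h'->'a', delta=(1-8)*7^3 mod 257 = 169, hash=51+169 mod 257 = 220

Answer: A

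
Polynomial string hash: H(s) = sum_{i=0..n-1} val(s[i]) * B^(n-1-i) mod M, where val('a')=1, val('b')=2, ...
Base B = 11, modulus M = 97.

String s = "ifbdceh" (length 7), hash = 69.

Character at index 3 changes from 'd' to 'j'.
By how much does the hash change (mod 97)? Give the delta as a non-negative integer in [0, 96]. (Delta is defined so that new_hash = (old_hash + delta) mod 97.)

Delta formula: (val(new) - val(old)) * B^(n-1-k) mod M
  val('j') - val('d') = 10 - 4 = 6
  B^(n-1-k) = 11^3 mod 97 = 70
  Delta = 6 * 70 mod 97 = 32

Answer: 32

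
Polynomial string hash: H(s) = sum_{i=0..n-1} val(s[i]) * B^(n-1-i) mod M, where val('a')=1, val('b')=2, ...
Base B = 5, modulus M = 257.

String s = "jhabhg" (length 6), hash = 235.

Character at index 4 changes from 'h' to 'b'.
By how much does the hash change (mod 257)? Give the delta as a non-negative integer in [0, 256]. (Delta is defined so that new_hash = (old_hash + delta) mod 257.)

Answer: 227

Derivation:
Delta formula: (val(new) - val(old)) * B^(n-1-k) mod M
  val('b') - val('h') = 2 - 8 = -6
  B^(n-1-k) = 5^1 mod 257 = 5
  Delta = -6 * 5 mod 257 = 227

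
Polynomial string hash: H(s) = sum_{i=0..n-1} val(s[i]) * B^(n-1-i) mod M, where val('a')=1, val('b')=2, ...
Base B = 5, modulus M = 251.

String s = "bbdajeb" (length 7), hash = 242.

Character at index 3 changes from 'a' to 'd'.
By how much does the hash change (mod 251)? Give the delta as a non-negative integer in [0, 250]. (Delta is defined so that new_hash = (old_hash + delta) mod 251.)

Delta formula: (val(new) - val(old)) * B^(n-1-k) mod M
  val('d') - val('a') = 4 - 1 = 3
  B^(n-1-k) = 5^3 mod 251 = 125
  Delta = 3 * 125 mod 251 = 124

Answer: 124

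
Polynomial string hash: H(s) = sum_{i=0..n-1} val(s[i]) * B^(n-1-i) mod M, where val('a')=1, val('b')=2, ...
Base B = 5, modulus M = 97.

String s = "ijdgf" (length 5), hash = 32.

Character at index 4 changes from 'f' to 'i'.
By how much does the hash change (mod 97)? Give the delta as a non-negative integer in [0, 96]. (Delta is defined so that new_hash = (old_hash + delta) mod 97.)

Answer: 3

Derivation:
Delta formula: (val(new) - val(old)) * B^(n-1-k) mod M
  val('i') - val('f') = 9 - 6 = 3
  B^(n-1-k) = 5^0 mod 97 = 1
  Delta = 3 * 1 mod 97 = 3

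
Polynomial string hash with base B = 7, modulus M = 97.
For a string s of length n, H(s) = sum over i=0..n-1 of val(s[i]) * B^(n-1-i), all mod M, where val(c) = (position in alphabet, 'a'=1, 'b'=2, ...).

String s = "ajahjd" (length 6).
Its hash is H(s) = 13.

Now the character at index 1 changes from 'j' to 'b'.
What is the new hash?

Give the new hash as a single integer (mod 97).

Answer: 11

Derivation:
val('j') = 10, val('b') = 2
Position k = 1, exponent = n-1-k = 4
B^4 mod M = 7^4 mod 97 = 73
Delta = (2 - 10) * 73 mod 97 = 95
New hash = (13 + 95) mod 97 = 11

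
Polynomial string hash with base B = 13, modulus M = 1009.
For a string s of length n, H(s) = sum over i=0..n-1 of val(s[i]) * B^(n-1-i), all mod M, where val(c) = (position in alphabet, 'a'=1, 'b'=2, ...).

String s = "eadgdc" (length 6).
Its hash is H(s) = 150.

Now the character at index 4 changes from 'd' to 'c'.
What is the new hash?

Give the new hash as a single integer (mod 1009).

val('d') = 4, val('c') = 3
Position k = 4, exponent = n-1-k = 1
B^1 mod M = 13^1 mod 1009 = 13
Delta = (3 - 4) * 13 mod 1009 = 996
New hash = (150 + 996) mod 1009 = 137

Answer: 137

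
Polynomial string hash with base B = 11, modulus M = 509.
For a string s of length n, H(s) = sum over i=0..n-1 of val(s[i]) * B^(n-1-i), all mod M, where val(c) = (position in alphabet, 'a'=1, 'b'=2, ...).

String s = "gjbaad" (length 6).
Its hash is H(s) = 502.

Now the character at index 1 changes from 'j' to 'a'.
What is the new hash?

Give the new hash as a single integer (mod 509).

val('j') = 10, val('a') = 1
Position k = 1, exponent = n-1-k = 4
B^4 mod M = 11^4 mod 509 = 389
Delta = (1 - 10) * 389 mod 509 = 62
New hash = (502 + 62) mod 509 = 55

Answer: 55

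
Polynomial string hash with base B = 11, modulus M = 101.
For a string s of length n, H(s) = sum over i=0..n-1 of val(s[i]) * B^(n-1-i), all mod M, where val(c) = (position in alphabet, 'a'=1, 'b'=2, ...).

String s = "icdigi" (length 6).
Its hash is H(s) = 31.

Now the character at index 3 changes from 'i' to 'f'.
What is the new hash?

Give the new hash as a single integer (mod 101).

val('i') = 9, val('f') = 6
Position k = 3, exponent = n-1-k = 2
B^2 mod M = 11^2 mod 101 = 20
Delta = (6 - 9) * 20 mod 101 = 41
New hash = (31 + 41) mod 101 = 72

Answer: 72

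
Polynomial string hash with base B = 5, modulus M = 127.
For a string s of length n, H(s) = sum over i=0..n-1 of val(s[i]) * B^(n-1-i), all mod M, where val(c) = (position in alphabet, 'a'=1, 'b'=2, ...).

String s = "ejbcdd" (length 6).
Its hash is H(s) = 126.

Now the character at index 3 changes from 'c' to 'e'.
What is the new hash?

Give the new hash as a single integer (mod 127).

Answer: 49

Derivation:
val('c') = 3, val('e') = 5
Position k = 3, exponent = n-1-k = 2
B^2 mod M = 5^2 mod 127 = 25
Delta = (5 - 3) * 25 mod 127 = 50
New hash = (126 + 50) mod 127 = 49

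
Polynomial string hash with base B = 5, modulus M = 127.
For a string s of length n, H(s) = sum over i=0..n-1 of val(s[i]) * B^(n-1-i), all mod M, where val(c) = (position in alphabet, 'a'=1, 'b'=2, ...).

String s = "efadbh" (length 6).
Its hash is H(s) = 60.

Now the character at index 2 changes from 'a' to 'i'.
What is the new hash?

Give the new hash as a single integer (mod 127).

Answer: 44

Derivation:
val('a') = 1, val('i') = 9
Position k = 2, exponent = n-1-k = 3
B^3 mod M = 5^3 mod 127 = 125
Delta = (9 - 1) * 125 mod 127 = 111
New hash = (60 + 111) mod 127 = 44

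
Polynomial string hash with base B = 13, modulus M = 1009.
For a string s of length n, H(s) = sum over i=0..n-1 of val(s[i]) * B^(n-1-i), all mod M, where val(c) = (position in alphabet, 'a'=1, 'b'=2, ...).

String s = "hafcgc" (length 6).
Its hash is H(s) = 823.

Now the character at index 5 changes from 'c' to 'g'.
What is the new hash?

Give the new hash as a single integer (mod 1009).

Answer: 827

Derivation:
val('c') = 3, val('g') = 7
Position k = 5, exponent = n-1-k = 0
B^0 mod M = 13^0 mod 1009 = 1
Delta = (7 - 3) * 1 mod 1009 = 4
New hash = (823 + 4) mod 1009 = 827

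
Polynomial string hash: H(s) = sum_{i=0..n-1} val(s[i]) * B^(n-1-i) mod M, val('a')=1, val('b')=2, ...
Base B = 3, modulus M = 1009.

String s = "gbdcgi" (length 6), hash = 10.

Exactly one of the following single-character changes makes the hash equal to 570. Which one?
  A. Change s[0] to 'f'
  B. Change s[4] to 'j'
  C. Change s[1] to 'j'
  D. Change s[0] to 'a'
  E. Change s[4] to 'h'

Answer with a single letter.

Answer: D

Derivation:
Option A: s[0]='g'->'f', delta=(6-7)*3^5 mod 1009 = 766, hash=10+766 mod 1009 = 776
Option B: s[4]='g'->'j', delta=(10-7)*3^1 mod 1009 = 9, hash=10+9 mod 1009 = 19
Option C: s[1]='b'->'j', delta=(10-2)*3^4 mod 1009 = 648, hash=10+648 mod 1009 = 658
Option D: s[0]='g'->'a', delta=(1-7)*3^5 mod 1009 = 560, hash=10+560 mod 1009 = 570 <-- target
Option E: s[4]='g'->'h', delta=(8-7)*3^1 mod 1009 = 3, hash=10+3 mod 1009 = 13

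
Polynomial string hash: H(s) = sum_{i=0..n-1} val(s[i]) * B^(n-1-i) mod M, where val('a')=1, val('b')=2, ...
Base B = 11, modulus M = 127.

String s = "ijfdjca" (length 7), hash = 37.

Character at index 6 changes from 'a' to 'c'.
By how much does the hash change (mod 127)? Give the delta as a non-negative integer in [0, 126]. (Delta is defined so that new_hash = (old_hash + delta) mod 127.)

Answer: 2

Derivation:
Delta formula: (val(new) - val(old)) * B^(n-1-k) mod M
  val('c') - val('a') = 3 - 1 = 2
  B^(n-1-k) = 11^0 mod 127 = 1
  Delta = 2 * 1 mod 127 = 2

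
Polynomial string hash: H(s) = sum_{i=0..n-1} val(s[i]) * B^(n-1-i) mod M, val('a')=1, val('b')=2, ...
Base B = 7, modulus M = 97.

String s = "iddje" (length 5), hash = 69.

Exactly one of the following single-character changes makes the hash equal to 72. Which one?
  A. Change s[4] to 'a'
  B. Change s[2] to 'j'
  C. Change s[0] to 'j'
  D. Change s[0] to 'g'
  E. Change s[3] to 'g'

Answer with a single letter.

Option A: s[4]='e'->'a', delta=(1-5)*7^0 mod 97 = 93, hash=69+93 mod 97 = 65
Option B: s[2]='d'->'j', delta=(10-4)*7^2 mod 97 = 3, hash=69+3 mod 97 = 72 <-- target
Option C: s[0]='i'->'j', delta=(10-9)*7^4 mod 97 = 73, hash=69+73 mod 97 = 45
Option D: s[0]='i'->'g', delta=(7-9)*7^4 mod 97 = 48, hash=69+48 mod 97 = 20
Option E: s[3]='j'->'g', delta=(7-10)*7^1 mod 97 = 76, hash=69+76 mod 97 = 48

Answer: B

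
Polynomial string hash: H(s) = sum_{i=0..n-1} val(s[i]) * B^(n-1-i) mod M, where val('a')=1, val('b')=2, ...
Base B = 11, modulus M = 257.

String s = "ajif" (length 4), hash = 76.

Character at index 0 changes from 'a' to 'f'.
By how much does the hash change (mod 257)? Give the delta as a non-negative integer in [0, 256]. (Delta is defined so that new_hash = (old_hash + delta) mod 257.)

Answer: 230

Derivation:
Delta formula: (val(new) - val(old)) * B^(n-1-k) mod M
  val('f') - val('a') = 6 - 1 = 5
  B^(n-1-k) = 11^3 mod 257 = 46
  Delta = 5 * 46 mod 257 = 230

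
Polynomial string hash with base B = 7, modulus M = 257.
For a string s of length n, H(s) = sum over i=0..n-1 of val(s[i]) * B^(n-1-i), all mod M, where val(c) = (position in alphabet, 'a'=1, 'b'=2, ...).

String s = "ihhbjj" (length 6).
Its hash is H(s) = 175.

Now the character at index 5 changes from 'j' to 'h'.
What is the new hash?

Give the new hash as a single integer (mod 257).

Answer: 173

Derivation:
val('j') = 10, val('h') = 8
Position k = 5, exponent = n-1-k = 0
B^0 mod M = 7^0 mod 257 = 1
Delta = (8 - 10) * 1 mod 257 = 255
New hash = (175 + 255) mod 257 = 173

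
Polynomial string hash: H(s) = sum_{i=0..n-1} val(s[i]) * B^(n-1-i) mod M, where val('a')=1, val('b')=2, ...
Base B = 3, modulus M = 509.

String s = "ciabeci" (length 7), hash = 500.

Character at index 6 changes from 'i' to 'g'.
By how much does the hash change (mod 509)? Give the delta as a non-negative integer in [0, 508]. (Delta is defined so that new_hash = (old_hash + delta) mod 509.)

Answer: 507

Derivation:
Delta formula: (val(new) - val(old)) * B^(n-1-k) mod M
  val('g') - val('i') = 7 - 9 = -2
  B^(n-1-k) = 3^0 mod 509 = 1
  Delta = -2 * 1 mod 509 = 507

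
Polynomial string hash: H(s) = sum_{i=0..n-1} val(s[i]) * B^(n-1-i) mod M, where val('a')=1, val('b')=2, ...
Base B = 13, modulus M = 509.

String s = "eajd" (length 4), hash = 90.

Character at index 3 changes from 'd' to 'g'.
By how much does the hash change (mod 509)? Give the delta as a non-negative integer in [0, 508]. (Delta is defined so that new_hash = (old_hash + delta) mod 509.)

Answer: 3

Derivation:
Delta formula: (val(new) - val(old)) * B^(n-1-k) mod M
  val('g') - val('d') = 7 - 4 = 3
  B^(n-1-k) = 13^0 mod 509 = 1
  Delta = 3 * 1 mod 509 = 3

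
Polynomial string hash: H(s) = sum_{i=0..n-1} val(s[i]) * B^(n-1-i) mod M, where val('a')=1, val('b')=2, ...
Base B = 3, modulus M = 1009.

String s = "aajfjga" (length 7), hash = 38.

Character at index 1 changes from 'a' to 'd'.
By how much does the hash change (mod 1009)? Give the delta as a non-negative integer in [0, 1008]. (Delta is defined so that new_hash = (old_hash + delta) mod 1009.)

Answer: 729

Derivation:
Delta formula: (val(new) - val(old)) * B^(n-1-k) mod M
  val('d') - val('a') = 4 - 1 = 3
  B^(n-1-k) = 3^5 mod 1009 = 243
  Delta = 3 * 243 mod 1009 = 729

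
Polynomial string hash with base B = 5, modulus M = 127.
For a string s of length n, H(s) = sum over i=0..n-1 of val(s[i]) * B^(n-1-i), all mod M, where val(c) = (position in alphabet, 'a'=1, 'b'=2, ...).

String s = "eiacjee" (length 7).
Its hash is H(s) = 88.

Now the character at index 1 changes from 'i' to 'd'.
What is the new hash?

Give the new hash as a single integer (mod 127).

Answer: 84

Derivation:
val('i') = 9, val('d') = 4
Position k = 1, exponent = n-1-k = 5
B^5 mod M = 5^5 mod 127 = 77
Delta = (4 - 9) * 77 mod 127 = 123
New hash = (88 + 123) mod 127 = 84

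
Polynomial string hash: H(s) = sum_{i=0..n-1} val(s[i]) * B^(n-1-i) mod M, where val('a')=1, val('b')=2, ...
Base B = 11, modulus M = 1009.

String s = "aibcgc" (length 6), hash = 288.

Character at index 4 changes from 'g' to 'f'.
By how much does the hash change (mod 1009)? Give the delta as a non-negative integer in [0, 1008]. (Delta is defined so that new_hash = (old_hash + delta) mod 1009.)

Answer: 998

Derivation:
Delta formula: (val(new) - val(old)) * B^(n-1-k) mod M
  val('f') - val('g') = 6 - 7 = -1
  B^(n-1-k) = 11^1 mod 1009 = 11
  Delta = -1 * 11 mod 1009 = 998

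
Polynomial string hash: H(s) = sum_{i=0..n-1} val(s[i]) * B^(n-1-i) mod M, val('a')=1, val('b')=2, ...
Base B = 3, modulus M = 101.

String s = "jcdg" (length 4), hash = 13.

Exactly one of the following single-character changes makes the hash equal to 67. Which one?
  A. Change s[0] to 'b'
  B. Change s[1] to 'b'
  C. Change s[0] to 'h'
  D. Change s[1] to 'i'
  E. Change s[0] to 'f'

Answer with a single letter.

Answer: D

Derivation:
Option A: s[0]='j'->'b', delta=(2-10)*3^3 mod 101 = 87, hash=13+87 mod 101 = 100
Option B: s[1]='c'->'b', delta=(2-3)*3^2 mod 101 = 92, hash=13+92 mod 101 = 4
Option C: s[0]='j'->'h', delta=(8-10)*3^3 mod 101 = 47, hash=13+47 mod 101 = 60
Option D: s[1]='c'->'i', delta=(9-3)*3^2 mod 101 = 54, hash=13+54 mod 101 = 67 <-- target
Option E: s[0]='j'->'f', delta=(6-10)*3^3 mod 101 = 94, hash=13+94 mod 101 = 6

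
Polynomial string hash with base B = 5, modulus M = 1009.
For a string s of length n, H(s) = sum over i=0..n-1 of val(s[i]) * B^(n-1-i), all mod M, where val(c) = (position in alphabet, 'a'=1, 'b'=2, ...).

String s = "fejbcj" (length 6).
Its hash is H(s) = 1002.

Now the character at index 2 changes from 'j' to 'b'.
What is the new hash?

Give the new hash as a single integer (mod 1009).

val('j') = 10, val('b') = 2
Position k = 2, exponent = n-1-k = 3
B^3 mod M = 5^3 mod 1009 = 125
Delta = (2 - 10) * 125 mod 1009 = 9
New hash = (1002 + 9) mod 1009 = 2

Answer: 2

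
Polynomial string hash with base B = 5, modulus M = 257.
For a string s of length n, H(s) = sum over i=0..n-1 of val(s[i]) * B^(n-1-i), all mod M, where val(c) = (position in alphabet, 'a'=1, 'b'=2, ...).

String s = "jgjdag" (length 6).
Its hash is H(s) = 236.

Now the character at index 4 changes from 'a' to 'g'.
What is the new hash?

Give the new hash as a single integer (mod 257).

val('a') = 1, val('g') = 7
Position k = 4, exponent = n-1-k = 1
B^1 mod M = 5^1 mod 257 = 5
Delta = (7 - 1) * 5 mod 257 = 30
New hash = (236 + 30) mod 257 = 9

Answer: 9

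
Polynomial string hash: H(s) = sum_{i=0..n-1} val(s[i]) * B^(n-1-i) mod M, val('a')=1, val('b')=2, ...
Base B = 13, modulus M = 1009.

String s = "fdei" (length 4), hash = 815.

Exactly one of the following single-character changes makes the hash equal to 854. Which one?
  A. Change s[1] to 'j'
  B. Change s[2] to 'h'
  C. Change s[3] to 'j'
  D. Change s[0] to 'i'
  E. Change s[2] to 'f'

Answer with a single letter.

Option A: s[1]='d'->'j', delta=(10-4)*13^2 mod 1009 = 5, hash=815+5 mod 1009 = 820
Option B: s[2]='e'->'h', delta=(8-5)*13^1 mod 1009 = 39, hash=815+39 mod 1009 = 854 <-- target
Option C: s[3]='i'->'j', delta=(10-9)*13^0 mod 1009 = 1, hash=815+1 mod 1009 = 816
Option D: s[0]='f'->'i', delta=(9-6)*13^3 mod 1009 = 537, hash=815+537 mod 1009 = 343
Option E: s[2]='e'->'f', delta=(6-5)*13^1 mod 1009 = 13, hash=815+13 mod 1009 = 828

Answer: B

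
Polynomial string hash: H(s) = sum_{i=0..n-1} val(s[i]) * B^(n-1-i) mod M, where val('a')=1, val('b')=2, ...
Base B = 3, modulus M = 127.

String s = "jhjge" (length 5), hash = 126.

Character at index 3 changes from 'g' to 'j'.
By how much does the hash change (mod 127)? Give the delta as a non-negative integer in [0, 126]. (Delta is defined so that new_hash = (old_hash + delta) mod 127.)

Answer: 9

Derivation:
Delta formula: (val(new) - val(old)) * B^(n-1-k) mod M
  val('j') - val('g') = 10 - 7 = 3
  B^(n-1-k) = 3^1 mod 127 = 3
  Delta = 3 * 3 mod 127 = 9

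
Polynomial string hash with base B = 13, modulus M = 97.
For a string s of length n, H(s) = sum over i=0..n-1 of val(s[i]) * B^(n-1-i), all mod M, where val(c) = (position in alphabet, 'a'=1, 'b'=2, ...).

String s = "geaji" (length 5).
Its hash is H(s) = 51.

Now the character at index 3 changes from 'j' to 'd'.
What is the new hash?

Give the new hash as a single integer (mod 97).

Answer: 70

Derivation:
val('j') = 10, val('d') = 4
Position k = 3, exponent = n-1-k = 1
B^1 mod M = 13^1 mod 97 = 13
Delta = (4 - 10) * 13 mod 97 = 19
New hash = (51 + 19) mod 97 = 70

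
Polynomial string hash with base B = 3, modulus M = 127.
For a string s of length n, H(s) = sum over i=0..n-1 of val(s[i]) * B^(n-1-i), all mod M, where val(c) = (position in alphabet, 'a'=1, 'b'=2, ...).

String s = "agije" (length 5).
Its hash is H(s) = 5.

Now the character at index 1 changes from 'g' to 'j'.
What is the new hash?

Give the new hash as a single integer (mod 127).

Answer: 86

Derivation:
val('g') = 7, val('j') = 10
Position k = 1, exponent = n-1-k = 3
B^3 mod M = 3^3 mod 127 = 27
Delta = (10 - 7) * 27 mod 127 = 81
New hash = (5 + 81) mod 127 = 86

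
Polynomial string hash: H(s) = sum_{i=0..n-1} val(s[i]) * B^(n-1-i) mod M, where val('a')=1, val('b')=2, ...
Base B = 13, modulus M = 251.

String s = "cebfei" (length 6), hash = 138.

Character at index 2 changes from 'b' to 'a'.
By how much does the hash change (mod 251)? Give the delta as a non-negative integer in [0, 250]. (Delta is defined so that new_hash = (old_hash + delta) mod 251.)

Answer: 62

Derivation:
Delta formula: (val(new) - val(old)) * B^(n-1-k) mod M
  val('a') - val('b') = 1 - 2 = -1
  B^(n-1-k) = 13^3 mod 251 = 189
  Delta = -1 * 189 mod 251 = 62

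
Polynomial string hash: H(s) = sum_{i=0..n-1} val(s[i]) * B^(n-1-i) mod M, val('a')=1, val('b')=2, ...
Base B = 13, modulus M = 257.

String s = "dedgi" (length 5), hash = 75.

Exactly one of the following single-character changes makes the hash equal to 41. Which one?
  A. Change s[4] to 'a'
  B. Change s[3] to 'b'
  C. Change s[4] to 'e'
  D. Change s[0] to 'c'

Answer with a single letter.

Answer: D

Derivation:
Option A: s[4]='i'->'a', delta=(1-9)*13^0 mod 257 = 249, hash=75+249 mod 257 = 67
Option B: s[3]='g'->'b', delta=(2-7)*13^1 mod 257 = 192, hash=75+192 mod 257 = 10
Option C: s[4]='i'->'e', delta=(5-9)*13^0 mod 257 = 253, hash=75+253 mod 257 = 71
Option D: s[0]='d'->'c', delta=(3-4)*13^4 mod 257 = 223, hash=75+223 mod 257 = 41 <-- target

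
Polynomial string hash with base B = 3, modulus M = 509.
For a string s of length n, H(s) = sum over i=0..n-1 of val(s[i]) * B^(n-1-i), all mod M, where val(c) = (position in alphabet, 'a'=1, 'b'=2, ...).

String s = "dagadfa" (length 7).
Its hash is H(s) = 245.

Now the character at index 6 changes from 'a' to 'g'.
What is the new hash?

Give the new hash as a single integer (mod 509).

Answer: 251

Derivation:
val('a') = 1, val('g') = 7
Position k = 6, exponent = n-1-k = 0
B^0 mod M = 3^0 mod 509 = 1
Delta = (7 - 1) * 1 mod 509 = 6
New hash = (245 + 6) mod 509 = 251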